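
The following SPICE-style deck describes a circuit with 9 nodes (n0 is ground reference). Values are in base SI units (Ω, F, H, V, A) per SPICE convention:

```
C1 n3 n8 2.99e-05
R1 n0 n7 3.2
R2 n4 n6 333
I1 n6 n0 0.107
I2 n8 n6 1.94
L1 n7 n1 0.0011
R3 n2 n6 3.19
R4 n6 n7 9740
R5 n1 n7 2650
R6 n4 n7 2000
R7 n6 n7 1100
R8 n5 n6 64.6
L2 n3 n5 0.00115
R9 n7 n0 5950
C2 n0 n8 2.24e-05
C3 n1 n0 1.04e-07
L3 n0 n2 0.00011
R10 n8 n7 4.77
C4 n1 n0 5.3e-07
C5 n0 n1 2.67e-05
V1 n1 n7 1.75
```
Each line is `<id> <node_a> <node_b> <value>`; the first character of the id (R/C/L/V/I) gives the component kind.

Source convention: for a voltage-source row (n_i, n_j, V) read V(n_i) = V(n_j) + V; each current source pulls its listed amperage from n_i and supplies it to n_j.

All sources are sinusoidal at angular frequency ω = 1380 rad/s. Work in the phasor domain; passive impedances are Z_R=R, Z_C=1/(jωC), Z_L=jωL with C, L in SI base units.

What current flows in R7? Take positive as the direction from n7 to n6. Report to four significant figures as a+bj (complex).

Apply KCL at each of the 8 non-ground nodes and solve the resulting linear system.
Node n1: branches {L1, R5, C3, C4, C5, V1} → V_1 = -3.029+1.683j
Node n2: branches {R3, L3} → V_2 = 0.004952+0.2374j
Node n3: branches {C1, L2} → V_3 = -11.43-2.523j
Node n4: branches {R2, R6} → V_4 = 3.599+0.3546j
Node n5: branches {R8, L2} → V_5 = -11.49-2.118j
Node n6: branches {R2, I1, I2, R3, R4, R7, R8} → V_6 = 4.994+0.1333j
Node n7: branches {R1, L1, R4, R5, R6, R7, R9, R10, V1} → V_7 = -4.779+1.683j
Node n8: branches {C1, I2, C2, R10} → V_8 = -12.28+3.660j
Source currents: i(V1)=0.06284+1.267j

-0.008884+0.001409j A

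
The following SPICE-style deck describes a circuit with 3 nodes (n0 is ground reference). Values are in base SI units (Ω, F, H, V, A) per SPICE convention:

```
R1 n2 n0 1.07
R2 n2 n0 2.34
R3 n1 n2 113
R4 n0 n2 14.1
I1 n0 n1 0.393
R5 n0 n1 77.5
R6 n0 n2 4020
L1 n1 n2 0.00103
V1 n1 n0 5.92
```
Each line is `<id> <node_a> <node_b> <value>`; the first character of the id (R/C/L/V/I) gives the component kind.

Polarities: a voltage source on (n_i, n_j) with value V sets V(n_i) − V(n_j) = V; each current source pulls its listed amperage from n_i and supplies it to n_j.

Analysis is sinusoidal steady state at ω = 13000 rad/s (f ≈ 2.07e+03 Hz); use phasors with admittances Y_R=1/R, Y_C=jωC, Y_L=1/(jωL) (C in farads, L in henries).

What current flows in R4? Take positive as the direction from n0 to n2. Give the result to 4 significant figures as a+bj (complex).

Apply KCL at each of the 2 non-ground nodes and solve the resulting linear system.
Node n1: branches {R3, I1, R5, L1, V1} → V_1 = 5.920+0.000j
Node n2: branches {R1, R2, R3, R4, R6, L1} → V_2 = 0.05207-0.3039j
Source currents: i(V1)=0.2420+0.4355j

-0.003693+0.02155j A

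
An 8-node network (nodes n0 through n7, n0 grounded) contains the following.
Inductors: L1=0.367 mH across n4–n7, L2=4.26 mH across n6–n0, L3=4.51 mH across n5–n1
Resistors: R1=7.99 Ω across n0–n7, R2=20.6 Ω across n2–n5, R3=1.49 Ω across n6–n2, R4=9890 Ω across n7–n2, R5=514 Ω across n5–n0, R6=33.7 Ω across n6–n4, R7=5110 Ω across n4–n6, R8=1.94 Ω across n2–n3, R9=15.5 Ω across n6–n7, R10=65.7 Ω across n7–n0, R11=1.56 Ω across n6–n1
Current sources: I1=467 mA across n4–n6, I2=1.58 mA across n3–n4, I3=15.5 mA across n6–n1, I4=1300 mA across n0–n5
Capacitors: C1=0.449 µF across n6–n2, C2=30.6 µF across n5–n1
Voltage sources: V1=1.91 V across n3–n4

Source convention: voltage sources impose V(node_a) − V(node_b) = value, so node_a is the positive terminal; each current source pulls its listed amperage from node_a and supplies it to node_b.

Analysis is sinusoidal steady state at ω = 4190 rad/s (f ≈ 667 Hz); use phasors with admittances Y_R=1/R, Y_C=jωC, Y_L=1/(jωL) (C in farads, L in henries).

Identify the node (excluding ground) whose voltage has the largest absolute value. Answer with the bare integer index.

Element admittances at ω=4190 rad/s:
  Y(L1) = 0.000-0.6503j S between n4,n7
  Y(R1) = 0.1252+0.000j S between n0,n7
  I1: injects 0.467 A into n6 (from n4)
  I2: injects 0.00158 A into n4 (from n3)
  Y(R2) = 0.04854+0.000j S between n2,n5
  Y(R3) = 0.6711+0.000j S between n6,n2
  Y(R4) = 0.0001011+0.000j S between n7,n2
  Y(R5) = 0.001946+0.000j S between n5,n0
  Y(R6) = 0.02967+0.000j S between n6,n4
  Y(R7) = 0.0001957+0.000j S between n4,n6
  Y(C1) = 0.000+0.001881j S between n6,n2
  I3: injects 0.0155 A into n1 (from n6)
  Y(C2) = 0.000+0.1282j S between n5,n1
  I4: injects 1.3 A into n5 (from n0)
  Y(R8) = 0.5155+0.000j S between n2,n3
  Y(R9) = 0.06452+0.000j S between n6,n7
  Y(R10) = 0.01522+0.000j S between n7,n0
  Y(R11) = 0.6410+0.000j S between n6,n1
  Y(L2) = 0.000-0.05602j S between n6,n0
  Y(L3) = 0.000-0.05292j S between n5,n1
  V1: constraint V(n3)−V(n4) = 1.91
Assemble and solve the 8×8 MNA system:
  V(n1)=11.57+7.666j  V(n2)=9.391+5.743j  V(n3)=7.545+5.080j  V(n4)=5.635+5.080j  V(n5)=17.78-3.734j  V(n6)=10.21+6.936j  V(n7)=6.246+4.125j
  i(V1)=0.9499+0.3420j

5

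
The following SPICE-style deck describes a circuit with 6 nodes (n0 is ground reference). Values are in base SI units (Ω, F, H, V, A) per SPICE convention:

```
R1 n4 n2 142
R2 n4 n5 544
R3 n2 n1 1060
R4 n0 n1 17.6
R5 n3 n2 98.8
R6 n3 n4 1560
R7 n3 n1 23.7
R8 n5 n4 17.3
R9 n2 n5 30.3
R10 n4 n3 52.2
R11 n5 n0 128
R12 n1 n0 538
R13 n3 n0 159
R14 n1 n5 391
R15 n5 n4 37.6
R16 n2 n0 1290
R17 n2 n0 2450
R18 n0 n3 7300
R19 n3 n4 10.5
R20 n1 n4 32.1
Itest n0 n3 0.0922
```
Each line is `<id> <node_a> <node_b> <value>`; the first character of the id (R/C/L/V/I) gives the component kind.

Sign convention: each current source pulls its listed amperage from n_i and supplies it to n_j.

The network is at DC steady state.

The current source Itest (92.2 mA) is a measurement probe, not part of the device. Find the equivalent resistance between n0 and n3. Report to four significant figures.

R_eq = 22.43 Ω

Element admittances at DC:
  Y(R1) = 0.007042 S between n4,n2
  Y(R2) = 0.001838 S between n4,n5
  Y(R3) = 0.0009434 S between n2,n1
  Y(R4) = 0.05682 S between n0,n1
  Y(R5) = 0.01012 S between n3,n2
  Y(R6) = 0.0006410 S between n3,n4
  Y(R7) = 0.04219 S between n3,n1
  Y(R8) = 0.05780 S between n5,n4
  Y(R9) = 0.03300 S between n2,n5
  Y(R10) = 0.01916 S between n4,n3
  Y(R11) = 0.007812 S between n5,n0
  Y(R12) = 0.001859 S between n1,n0
  Y(R13) = 0.006289 S between n3,n0
  Y(R14) = 0.002558 S between n1,n5
  Y(R15) = 0.02660 S between n5,n4
  Y(R16) = 0.0007752 S between n2,n0
  Y(R17) = 0.0004082 S between n2,n0
  Y(R18) = 0.0001370 S between n0,n3
  Y(R19) = 0.09524 S between n3,n4
  Y(R20) = 0.03115 S between n1,n4
  Itest: injects 0.0922 A into n3 (from n0)
Assemble and solve the 5×5 MNA system:
  V(n1)=1.094  V(n2)=1.688  V(n3)=2.068  V(n4)=1.772  V(n5)=1.631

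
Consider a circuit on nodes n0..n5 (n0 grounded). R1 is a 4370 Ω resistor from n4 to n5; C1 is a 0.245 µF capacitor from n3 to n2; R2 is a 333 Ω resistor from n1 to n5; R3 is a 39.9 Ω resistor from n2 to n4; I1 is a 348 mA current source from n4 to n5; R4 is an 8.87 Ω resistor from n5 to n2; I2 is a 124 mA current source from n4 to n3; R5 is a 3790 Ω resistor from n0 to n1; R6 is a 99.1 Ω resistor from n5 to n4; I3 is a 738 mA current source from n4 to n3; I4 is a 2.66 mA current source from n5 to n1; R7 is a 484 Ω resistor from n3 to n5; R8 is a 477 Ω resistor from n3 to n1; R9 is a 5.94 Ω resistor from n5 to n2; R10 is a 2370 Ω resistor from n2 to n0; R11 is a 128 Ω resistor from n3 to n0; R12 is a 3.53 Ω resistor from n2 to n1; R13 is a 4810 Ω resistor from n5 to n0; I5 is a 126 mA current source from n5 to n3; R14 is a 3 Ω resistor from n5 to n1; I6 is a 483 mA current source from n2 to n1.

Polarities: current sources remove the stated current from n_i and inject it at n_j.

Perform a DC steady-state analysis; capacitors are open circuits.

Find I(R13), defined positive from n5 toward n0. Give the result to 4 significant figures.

MNA unknowns: 5 node voltages V₁..V_5
R1: Y=0.0002288 on G[4,5]
C1: Y=0.000 on G[3,2]
R2: Y=0.003003 on G[1,5]
R3: Y=0.02506 on G[2,4]
I1: z[4]−=0.348, z[5]+=0.348
R4: Y=0.1127 on G[5,2]
I2: z[4]−=0.124, z[3]+=0.124
R5: Y=0.0002639 on G[0,1]
R6: Y=0.01009 on G[5,4]
I3: z[4]−=0.738, z[3]+=0.738
I4: z[5]−=0.00266, z[1]+=0.00266
R7: Y=0.002066 on G[3,5]
R8: Y=0.002096 on G[3,1]
R9: Y=0.1684 on G[5,2]
R10: Y=0.0004219 on G[2,0]
R11: Y=0.007812 on G[3,0]
R12: Y=0.2833 on G[2,1]
R13: Y=0.0002079 on G[5,0]
I5: z[5]−=0.126, z[3]+=0.126
R14: Y=0.3333 on G[5,1]
I6: z[2]−=0.483, z[1]+=0.483
solve → V1=-178.0, V2=-180.5, V3=20.52, V4=-214.2, V5=-178.7

-0.03715 A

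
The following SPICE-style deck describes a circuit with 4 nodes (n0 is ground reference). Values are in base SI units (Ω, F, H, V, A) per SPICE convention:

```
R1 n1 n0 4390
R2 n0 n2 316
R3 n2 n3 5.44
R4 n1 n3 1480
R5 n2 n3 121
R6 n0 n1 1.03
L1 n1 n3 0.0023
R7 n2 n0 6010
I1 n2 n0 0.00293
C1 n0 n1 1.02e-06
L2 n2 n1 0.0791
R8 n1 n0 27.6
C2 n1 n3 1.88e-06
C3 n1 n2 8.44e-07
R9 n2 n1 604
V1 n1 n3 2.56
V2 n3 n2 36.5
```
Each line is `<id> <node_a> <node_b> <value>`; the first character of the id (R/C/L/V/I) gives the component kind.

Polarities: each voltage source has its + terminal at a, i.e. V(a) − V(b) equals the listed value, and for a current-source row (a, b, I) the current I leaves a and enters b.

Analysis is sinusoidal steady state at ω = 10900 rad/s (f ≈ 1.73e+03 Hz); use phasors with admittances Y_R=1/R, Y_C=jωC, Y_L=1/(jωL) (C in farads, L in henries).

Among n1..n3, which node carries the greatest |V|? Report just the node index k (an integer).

2

MNA unknowns: 3 node voltages V₁..V_3 plus 2 source currents (V1, V2)
R1: Y=0.0002278+0.000j on G[1,0]
R2: Y=0.003165+0.000j on G[0,2]
R3: Y=0.1838+0.000j on G[2,3]
R4: Y=0.0006757+0.000j on G[1,3]
R5: Y=0.008264+0.000j on G[2,3]
R6: Y=0.9709+0.000j on G[0,1]
L1: Y=0.000-0.03989j on G[1,3]
R7: Y=0.0001664+0.000j on G[2,0]
I1: z[2]−=0.00293, z[0]+=0.00293
C1: Y=0.000+0.01112j on G[0,1]
L2: Y=0.000-0.001160j on G[2,1]
R8: Y=0.03623+0.000j on G[1,0]
C2: Y=0.000+0.02049j on G[1,3]
C3: Y=0.000+0.009200j on G[1,2]
R9: Y=0.001656+0.000j on G[2,1]
V1: row V1−V3=2.56, i_V1 at 1,3
V2: row V3−V2=36.5, i_V2 at 3,2
solve → V1=0.1258-0.001384j, V2=-38.93-0.001384j, V3=-2.434-0.001384j
aux → i_V1=-0.1932-0.2644j, i_V2=-7.203-0.3140j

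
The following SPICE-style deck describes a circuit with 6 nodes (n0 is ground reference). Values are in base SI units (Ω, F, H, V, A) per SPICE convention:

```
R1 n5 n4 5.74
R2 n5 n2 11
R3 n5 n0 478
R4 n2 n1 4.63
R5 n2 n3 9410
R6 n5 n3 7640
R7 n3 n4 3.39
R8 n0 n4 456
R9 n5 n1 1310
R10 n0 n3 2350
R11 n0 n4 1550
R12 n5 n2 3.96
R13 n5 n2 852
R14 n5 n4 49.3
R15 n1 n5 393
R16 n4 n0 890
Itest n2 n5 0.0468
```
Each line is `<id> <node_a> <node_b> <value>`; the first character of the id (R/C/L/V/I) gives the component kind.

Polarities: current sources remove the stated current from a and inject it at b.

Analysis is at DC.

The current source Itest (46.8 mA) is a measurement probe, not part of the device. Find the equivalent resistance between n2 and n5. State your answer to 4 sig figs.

R_eq = 2.874 Ω

MNA unknowns: 5 node voltages V₁..V_5
R1: Y=0.1742 on G[5,4]
R2: Y=0.09091 on G[5,2]
R3: Y=0.002092 on G[5,0]
R4: Y=0.2160 on G[2,1]
R5: Y=0.0001063 on G[2,3]
R6: Y=0.0001309 on G[5,3]
R7: Y=0.2950 on G[3,4]
R8: Y=0.002193 on G[0,4]
R9: Y=0.0007634 on G[5,1]
R10: Y=0.0004255 on G[0,3]
R11: Y=0.0006452 on G[0,4]
R12: Y=0.2525 on G[5,2]
R13: Y=0.001174 on G[5,2]
R14: Y=0.02028 on G[5,4]
R15: Y=0.002545 on G[1,5]
R16: Y=0.001124 on G[4,0]
Itest: z[2]−=0.0468, z[5]+=0.0468
solve → V1=-0.1324, V2=-0.1344, V3=-6.858e-05, V4=-2.033e-05, V5=5.244e-05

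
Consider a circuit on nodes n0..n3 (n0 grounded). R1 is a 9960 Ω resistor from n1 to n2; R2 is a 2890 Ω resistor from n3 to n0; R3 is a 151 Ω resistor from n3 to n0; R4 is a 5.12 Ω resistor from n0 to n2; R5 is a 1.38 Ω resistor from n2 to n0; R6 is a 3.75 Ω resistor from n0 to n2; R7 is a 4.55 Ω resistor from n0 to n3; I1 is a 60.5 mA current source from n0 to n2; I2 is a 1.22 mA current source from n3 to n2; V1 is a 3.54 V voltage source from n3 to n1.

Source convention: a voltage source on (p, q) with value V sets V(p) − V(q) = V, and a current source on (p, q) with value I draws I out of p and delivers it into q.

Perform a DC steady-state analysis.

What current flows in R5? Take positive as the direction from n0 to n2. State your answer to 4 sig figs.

-0.03747 A

Element admittances at DC:
  Y(R1) = 0.0001004 S between n1,n2
  Y(R2) = 0.0003460 S between n3,n0
  Y(R3) = 0.006623 S between n3,n0
  Y(R4) = 0.1953 S between n0,n2
  Y(R5) = 0.7246 S between n2,n0
  Y(R6) = 0.2667 S between n0,n2
  Y(R7) = 0.2198 S between n0,n3
  I1: injects 0.0605 A into n2 (from n0)
  I2: injects 0.00122 A into n2 (from n3)
  V1: constraint V(n3)−V(n1) = 3.54
Assemble and solve the 4×4 MNA system:
  V(n1)=-3.544  V(n2)=0.05171  V(n3)=-0.003788
  i(V1)=-0.0003610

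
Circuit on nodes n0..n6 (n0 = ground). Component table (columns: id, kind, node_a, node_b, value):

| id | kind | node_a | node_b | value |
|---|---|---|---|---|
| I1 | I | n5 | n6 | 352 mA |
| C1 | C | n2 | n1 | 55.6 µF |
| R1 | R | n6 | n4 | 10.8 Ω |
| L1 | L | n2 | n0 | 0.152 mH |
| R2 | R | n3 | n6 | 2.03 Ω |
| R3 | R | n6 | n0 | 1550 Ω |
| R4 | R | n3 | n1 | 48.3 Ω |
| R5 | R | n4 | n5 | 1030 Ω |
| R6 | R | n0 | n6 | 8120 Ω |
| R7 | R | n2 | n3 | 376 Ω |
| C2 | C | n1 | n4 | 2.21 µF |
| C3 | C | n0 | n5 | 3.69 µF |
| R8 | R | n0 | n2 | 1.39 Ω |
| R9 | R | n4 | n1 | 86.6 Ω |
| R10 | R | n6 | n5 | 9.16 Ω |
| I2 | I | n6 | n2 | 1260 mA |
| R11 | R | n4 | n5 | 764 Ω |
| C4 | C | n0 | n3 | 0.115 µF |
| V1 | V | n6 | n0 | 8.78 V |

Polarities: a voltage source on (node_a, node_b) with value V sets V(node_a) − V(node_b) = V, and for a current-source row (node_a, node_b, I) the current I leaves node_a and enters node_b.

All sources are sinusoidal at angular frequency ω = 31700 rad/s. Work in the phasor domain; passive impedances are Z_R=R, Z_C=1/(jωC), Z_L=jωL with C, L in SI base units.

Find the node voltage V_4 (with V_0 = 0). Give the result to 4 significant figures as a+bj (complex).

5.895-2.433j V

MNA unknowns: 6 node voltages V₁..V_6 plus 1 source current (V1)
I1: z[5]−=0.352, z[6]+=0.352
C1: Y=0.000+1.763j on G[2,1]
R1: Y=0.09259+0.000j on G[6,4]
L1: Y=0.000-0.2075j on G[2,0]
R2: Y=0.4926+0.000j on G[3,6]
R3: Y=0.0006452+0.000j on G[6,0]
R4: Y=0.02070+0.000j on G[3,1]
R5: Y=0.0009709+0.000j on G[4,5]
R6: Y=0.0001232+0.000j on G[0,6]
R7: Y=0.002660+0.000j on G[2,3]
C2: Y=0.000+0.07006j on G[1,4]
C3: Y=0.000+0.1170j on G[0,5]
R8: Y=0.7194+0.000j on G[0,2]
R9: Y=0.01155+0.000j on G[4,1]
R10: Y=0.1092+0.000j on G[6,5]
I2: z[6]−=1.26, z[2]+=1.26
R11: Y=0.001309+0.000j on G[4,5]
C4: Y=0.000+0.003645j on G[0,3]
V1: row V6−V0=8.78, i_V1 at 6,0
solve → V1=2.182+0.6623j, V2=2.062+0.8836j, V3=8.480-0.02879j, V4=5.895-2.433j, V5=2.622-2.802j, V6=8.780+0.000j
aux → i_V1=-2.002-0.5453j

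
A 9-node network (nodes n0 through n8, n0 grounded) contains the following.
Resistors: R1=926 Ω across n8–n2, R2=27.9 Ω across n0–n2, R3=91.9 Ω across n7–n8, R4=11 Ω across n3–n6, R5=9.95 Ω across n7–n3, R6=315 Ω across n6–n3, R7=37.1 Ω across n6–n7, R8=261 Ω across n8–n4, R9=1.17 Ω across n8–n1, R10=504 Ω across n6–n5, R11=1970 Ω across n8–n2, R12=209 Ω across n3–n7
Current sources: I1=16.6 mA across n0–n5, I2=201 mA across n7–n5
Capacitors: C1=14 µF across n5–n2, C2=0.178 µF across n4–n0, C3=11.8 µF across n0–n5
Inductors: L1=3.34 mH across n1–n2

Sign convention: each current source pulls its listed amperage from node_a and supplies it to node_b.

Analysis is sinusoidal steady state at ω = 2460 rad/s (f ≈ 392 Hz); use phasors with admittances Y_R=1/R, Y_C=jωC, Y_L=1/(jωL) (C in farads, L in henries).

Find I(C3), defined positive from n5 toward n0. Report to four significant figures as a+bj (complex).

0.07403-0.02394j A

MNA unknowns: 8 node voltages V₁..V_8
R1: Y=0.001080+0.000j on G[8,2]
R2: Y=0.03584+0.000j on G[0,2]
R3: Y=0.01088+0.000j on G[7,8]
R4: Y=0.09091+0.000j on G[3,6]
R5: Y=0.1005+0.000j on G[7,3]
R6: Y=0.003175+0.000j on G[6,3]
I1: z[0]−=0.0166, z[5]+=0.0166
R7: Y=0.02695+0.000j on G[6,7]
C1: Y=0.000+0.03444j on G[5,2]
R8: Y=0.003831+0.000j on G[8,4]
R9: Y=0.8547+0.000j on G[8,1]
R10: Y=0.001984+0.000j on G[6,5]
R11: Y=0.0005076+0.000j on G[8,2]
R12: Y=0.004785+0.000j on G[3,7]
C2: Y=0.000+0.0004379j on G[4,0]
C3: Y=0.000+0.02903j on G[0,5]
L1: Y=0.000-0.1217j on G[1,2]
I2: z[7]−=0.201, z[5]+=0.201
solve → V1=-1.608-0.6975j, V2=-1.608+0.6907j, V3=-17.15-0.9959j, V4=-1.861-0.4848j, V5=-0.8248-2.550j, V6=-16.93-1.017j, V7=-17.34-0.9771j, V8=-1.806-0.6975j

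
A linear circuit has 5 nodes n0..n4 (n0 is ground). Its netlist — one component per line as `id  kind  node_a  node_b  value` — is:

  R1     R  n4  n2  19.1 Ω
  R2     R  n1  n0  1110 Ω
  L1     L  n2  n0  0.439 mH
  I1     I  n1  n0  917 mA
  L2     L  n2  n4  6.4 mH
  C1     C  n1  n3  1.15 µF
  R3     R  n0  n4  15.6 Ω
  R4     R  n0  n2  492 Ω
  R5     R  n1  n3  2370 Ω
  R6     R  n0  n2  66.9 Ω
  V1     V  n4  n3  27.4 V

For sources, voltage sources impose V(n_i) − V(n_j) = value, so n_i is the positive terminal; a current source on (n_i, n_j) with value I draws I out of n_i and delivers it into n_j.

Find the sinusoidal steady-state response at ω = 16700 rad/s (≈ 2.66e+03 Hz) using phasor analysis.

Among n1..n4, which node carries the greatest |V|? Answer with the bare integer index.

Apply KCL at each of the 4 non-ground nodes and solve the resulting linear system.
Node n1: branches {R2, I1, C1, R5} → V_1 = -38.53+43.82j
Node n2: branches {R1, L1, L2, R4, R6} → V_2 = -0.9947-2.555j
Node n3: branches {C1, R5, V1} → V_3 = -35.46-2.056j
Node n4: branches {R1, L2, R3, V1} → V_4 = -8.063-2.056j
Source currents: i(V1)=0.8823+0.03948j

1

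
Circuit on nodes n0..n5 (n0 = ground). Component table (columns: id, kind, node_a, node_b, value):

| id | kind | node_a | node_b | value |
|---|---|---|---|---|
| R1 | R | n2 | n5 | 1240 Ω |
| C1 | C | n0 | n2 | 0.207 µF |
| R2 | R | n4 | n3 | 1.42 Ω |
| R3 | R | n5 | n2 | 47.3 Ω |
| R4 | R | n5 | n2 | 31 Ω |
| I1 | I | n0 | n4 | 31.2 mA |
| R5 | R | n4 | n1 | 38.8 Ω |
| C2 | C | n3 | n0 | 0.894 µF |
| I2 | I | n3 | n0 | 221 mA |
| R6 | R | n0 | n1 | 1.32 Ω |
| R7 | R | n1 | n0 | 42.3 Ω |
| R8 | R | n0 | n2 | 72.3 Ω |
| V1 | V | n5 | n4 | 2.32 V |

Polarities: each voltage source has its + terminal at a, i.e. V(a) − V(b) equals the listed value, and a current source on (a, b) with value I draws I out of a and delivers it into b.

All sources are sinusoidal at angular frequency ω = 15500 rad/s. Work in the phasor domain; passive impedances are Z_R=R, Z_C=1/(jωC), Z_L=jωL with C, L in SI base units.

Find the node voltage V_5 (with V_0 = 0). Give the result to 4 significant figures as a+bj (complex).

-2.663+2.168j V

Apply KCL at each of the 5 non-ground nodes and solve the resulting linear system.
Node n1: branches {R5, R6, R7} → V_1 = -0.1591+0.06924j
Node n2: branches {R1, C1, R3, R4, R8} → V_2 = -2.036+1.823j
Node n3: branches {R2, C2, I2} → V_3 = -5.252+2.271j
Node n4: branches {R2, I1, R5, V1} → V_4 = -4.983+2.168j
Node n5: branches {R1, R3, R4, V1} → V_5 = -2.663+2.168j
Source currents: i(V1)=0.03400-0.01869j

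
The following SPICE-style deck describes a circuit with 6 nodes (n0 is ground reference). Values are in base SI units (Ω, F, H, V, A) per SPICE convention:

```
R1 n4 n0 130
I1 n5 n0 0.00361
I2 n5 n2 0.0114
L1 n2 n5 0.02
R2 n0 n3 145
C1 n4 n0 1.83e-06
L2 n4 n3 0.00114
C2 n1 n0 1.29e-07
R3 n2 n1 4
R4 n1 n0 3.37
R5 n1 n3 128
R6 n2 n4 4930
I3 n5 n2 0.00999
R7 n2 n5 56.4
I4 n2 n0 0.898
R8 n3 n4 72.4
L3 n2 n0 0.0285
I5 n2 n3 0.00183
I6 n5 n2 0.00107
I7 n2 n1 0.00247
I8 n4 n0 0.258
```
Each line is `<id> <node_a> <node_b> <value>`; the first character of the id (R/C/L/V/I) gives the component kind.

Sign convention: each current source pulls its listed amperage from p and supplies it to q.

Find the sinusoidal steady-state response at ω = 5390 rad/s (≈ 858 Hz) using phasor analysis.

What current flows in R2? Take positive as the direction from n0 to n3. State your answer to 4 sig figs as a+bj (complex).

0.07211-0.03483j A

Apply KCL at each of the 5 non-ground nodes and solve the resulting linear system.
Node n1: branches {C2, R3, R4, R5, I7} → V_1 = -3.234-0.006621j
Node n2: branches {I2, L1, R3, R6, I3, R7, I4, L3, I5, I6, I7} → V_2 = -6.856-0.1815j
Node n3: branches {R2, L2, R5, R8, I5} → V_3 = -10.46+5.051j
Node n4: branches {R1, C1, L2, R6, R8, I8} → V_4 = -10.98+4.294j
Node n5: branches {I1, I2, L1, I3, R7, I6} → V_5 = -8.010-0.7855j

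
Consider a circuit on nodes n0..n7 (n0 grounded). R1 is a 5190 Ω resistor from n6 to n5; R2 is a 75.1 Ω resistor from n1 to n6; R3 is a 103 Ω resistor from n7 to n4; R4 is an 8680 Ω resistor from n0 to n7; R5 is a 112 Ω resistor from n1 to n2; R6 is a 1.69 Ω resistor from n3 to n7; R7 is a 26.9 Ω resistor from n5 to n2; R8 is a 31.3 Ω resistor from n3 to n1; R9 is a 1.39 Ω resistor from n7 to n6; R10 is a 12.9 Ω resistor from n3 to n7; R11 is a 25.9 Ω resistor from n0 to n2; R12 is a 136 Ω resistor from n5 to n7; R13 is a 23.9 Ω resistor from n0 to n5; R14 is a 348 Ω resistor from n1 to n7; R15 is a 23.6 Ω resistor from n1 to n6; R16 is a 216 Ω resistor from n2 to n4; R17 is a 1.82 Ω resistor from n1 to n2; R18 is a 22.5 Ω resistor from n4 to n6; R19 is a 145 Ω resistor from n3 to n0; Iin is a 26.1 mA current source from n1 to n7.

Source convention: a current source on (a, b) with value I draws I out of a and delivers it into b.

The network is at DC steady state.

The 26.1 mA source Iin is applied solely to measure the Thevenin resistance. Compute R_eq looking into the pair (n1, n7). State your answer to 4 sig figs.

MNA unknowns: 7 node voltages V₁..V_7
R1: Y=0.0001927 on G[6,5]
R2: Y=0.01332 on G[1,6]
R3: Y=0.009709 on G[7,4]
R4: Y=0.0001152 on G[0,7]
R5: Y=0.008929 on G[1,2]
R6: Y=0.5917 on G[3,7]
R7: Y=0.03717 on G[5,2]
R8: Y=0.03195 on G[3,1]
R9: Y=0.7194 on G[7,6]
R10: Y=0.07752 on G[3,7]
R11: Y=0.03861 on G[0,2]
R12: Y=0.007353 on G[5,7]
R13: Y=0.04184 on G[0,5]
R14: Y=0.002874 on G[1,7]
R15: Y=0.04237 on G[1,6]
R16: Y=0.004630 on G[2,4]
R17: Y=0.5495 on G[1,2]
R18: Y=0.04444 on G[4,6]
R19: Y=0.006897 on G[3,0]
Iin: z[1]−=0.0261, z[7]+=0.0261
solve → V1=-0.04597, V2=-0.03876, V3=0.2010, V4=0.1801, V5=0.002042, V6=0.1952, V7=0.2149

R_eq = 9.995 Ω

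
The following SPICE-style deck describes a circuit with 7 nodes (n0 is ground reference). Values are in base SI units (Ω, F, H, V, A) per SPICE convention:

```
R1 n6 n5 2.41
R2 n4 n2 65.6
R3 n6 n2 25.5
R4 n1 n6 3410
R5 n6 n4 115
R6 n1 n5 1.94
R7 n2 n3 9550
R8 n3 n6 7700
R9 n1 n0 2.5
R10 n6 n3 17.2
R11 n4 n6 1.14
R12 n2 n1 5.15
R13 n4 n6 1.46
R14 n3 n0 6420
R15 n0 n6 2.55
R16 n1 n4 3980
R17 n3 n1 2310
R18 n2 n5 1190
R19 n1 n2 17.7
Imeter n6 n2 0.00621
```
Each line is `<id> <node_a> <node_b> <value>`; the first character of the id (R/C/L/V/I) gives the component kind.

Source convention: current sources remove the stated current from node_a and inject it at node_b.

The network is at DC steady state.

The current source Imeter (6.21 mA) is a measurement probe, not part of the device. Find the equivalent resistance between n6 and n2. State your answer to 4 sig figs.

Apply KCL at each of the 6 non-ground nodes and solve the resulting linear system.
Node n1: branches {R4, R6, R9, R12, R16, R17, R19} → V_1 = 0.005329
Node n2: branches {R2, R3, R7, R12, R18, R19, Imeter} → V_2 = 0.02370
Node n3: branches {R7, R8, R10, R14, R17} → V_3 = -0.005288
Node n4: branches {R2, R5, R11, R13, R16} → V_4 = -0.005152
Node n5: branches {R1, R6, R18} → V_5 = 0.0005501
Node n6: branches {R1, R3, R4, R5, R8, R10, R11, R13, R15, Imeter} → V_6 = -0.005433

R_eq = 4.691 Ω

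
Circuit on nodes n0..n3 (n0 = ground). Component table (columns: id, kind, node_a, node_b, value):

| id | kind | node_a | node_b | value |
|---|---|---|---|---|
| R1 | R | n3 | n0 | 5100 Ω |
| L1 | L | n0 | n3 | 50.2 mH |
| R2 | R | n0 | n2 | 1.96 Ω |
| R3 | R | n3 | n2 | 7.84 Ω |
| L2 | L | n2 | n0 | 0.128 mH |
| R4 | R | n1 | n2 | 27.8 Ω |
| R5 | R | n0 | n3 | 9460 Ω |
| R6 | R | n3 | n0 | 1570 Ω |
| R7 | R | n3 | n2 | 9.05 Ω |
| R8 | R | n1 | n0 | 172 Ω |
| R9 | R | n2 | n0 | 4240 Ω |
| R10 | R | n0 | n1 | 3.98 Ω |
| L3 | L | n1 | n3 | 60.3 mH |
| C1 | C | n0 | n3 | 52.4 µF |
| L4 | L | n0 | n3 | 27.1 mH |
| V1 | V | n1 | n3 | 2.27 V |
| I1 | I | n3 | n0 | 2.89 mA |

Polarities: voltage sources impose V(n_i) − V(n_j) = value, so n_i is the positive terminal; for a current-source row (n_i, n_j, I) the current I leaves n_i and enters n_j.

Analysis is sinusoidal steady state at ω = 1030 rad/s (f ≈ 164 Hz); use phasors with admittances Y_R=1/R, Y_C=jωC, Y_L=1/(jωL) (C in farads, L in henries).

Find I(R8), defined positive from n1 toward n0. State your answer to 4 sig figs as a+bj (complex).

MNA unknowns: 3 node voltages V₁..V_3 plus 1 source current (V1)
R1: Y=0.0001961+0.000j on G[3,0]
L1: Y=0.000-0.01934j on G[0,3]
R2: Y=0.5102+0.000j on G[0,2]
R3: Y=0.1276+0.000j on G[3,2]
L2: Y=0.000-7.585j on G[2,0]
R4: Y=0.03597+0.000j on G[1,2]
R5: Y=0.0001057+0.000j on G[0,3]
R6: Y=0.0006369+0.000j on G[3,0]
R7: Y=0.1105+0.000j on G[3,2]
R8: Y=0.005814+0.000j on G[1,0]
R9: Y=0.0002358+0.000j on G[2,0]
R10: Y=0.2513+0.000j on G[0,1]
L3: Y=0.000-0.01610j on G[1,3]
C1: Y=0.000+0.05397j on G[0,3]
L4: Y=0.000-0.03583j on G[0,3]
V1: row V1−V3=2.27, i_V1 at 1,3
I1: z[3]−=0.00289, z[0]+=0.00289
solve → V1=1.013-0.02052j, V2=-0.002812-0.03436j, V3=-1.257-0.02052j
aux → i_V1=-0.2969+0.04133j

0.005889-0.0001193j A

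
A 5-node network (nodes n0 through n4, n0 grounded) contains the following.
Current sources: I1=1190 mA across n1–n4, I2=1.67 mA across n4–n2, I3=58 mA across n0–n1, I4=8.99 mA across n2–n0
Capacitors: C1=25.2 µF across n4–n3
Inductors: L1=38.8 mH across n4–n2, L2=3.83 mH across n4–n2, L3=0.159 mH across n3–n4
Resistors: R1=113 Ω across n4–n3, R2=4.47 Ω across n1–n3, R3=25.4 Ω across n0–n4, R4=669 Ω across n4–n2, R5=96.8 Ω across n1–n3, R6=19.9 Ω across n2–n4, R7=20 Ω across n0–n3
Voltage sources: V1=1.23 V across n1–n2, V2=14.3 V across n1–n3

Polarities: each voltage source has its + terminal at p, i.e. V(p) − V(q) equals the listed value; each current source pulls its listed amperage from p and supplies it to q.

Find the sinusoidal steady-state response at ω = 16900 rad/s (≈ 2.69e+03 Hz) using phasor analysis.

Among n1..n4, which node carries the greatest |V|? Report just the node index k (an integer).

4

Apply KCL at each of the 4 non-ground nodes and solve the resulting linear system.
Node n1: branches {I1, R2, I3, R5, V1, V2} → V_1 = 7.084+4.637j
Node n2: branches {L1, I2, R4, L2, I4, R6, V1} → V_2 = 5.854+4.637j
Node n3: branches {C1, R1, R2, R5, L3, R7, V2} → V_3 = -7.216+4.637j
Node n4: branches {I1, C1, L1, R1, I2, R3, R4, L2, L3, R6} → V_4 = 10.41-5.889j
Source currents: i(V1)=-0.04968+0.6220j, i(V2)=-4.429-0.6220j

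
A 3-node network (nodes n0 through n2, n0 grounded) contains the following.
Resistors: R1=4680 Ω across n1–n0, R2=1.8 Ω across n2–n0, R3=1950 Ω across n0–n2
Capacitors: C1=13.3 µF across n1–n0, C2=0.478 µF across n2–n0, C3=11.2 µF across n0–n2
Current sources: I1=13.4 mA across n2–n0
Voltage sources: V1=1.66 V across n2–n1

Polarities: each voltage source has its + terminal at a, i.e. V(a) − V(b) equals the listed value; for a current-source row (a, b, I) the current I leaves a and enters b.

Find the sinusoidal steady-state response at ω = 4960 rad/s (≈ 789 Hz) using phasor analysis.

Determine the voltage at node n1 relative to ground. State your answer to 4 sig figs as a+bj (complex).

MNA unknowns: 2 node voltages V₁..V_2 plus 1 source current (V1)
R1: Y=0.0002137+0.000j on G[1,0]
C1: Y=0.000+0.06597j on G[1,0]
R2: Y=0.5556+0.000j on G[2,0]
C2: Y=0.000+0.002371j on G[2,0]
I1: z[2]−=0.0134, z[0]+=0.0134
C3: Y=0.000+0.05555j on G[0,2]
R3: Y=0.0005128+0.000j on G[0,2]
V1: row V2−V1=1.66, i_V1 at 2,1
solve → V1=-1.641+0.1925j, V2=0.01943+0.1925j
aux → i_V1=-0.01305-0.1082j

-1.641+0.1925j V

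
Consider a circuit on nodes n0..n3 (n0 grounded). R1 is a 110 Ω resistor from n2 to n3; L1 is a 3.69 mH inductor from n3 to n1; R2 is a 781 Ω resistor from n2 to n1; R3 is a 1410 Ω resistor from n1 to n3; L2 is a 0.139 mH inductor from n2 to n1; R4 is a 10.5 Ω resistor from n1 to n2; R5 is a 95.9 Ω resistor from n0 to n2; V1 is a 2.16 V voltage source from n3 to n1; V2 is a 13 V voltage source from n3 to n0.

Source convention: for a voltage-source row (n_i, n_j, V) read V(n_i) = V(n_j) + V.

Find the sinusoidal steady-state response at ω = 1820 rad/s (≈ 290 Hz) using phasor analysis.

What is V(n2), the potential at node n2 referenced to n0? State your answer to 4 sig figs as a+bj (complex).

10.84-0.02361j V

MNA unknowns: 3 node voltages V₁..V_3 plus 2 source currents (V1, V2)
R1: Y=0.009091+0.000j on G[2,3]
L1: Y=0.000-0.1489j on G[3,1]
R2: Y=0.001280+0.000j on G[2,1]
R3: Y=0.0007092+0.000j on G[1,3]
L2: Y=0.000-3.953j on G[2,1]
R4: Y=0.09524+0.000j on G[1,2]
R5: Y=0.01043+0.000j on G[0,2]
V1: row V3−V1=2.16, i_V1 at 3,1
V2: row V3−V0=13, i_V2 at 3,0
solve → V1=10.84+0.000j, V2=10.84-0.02361j, V3=13.00+0.000j
aux → i_V1=0.09185+0.3212j, i_V2=-0.1130+0.0002462j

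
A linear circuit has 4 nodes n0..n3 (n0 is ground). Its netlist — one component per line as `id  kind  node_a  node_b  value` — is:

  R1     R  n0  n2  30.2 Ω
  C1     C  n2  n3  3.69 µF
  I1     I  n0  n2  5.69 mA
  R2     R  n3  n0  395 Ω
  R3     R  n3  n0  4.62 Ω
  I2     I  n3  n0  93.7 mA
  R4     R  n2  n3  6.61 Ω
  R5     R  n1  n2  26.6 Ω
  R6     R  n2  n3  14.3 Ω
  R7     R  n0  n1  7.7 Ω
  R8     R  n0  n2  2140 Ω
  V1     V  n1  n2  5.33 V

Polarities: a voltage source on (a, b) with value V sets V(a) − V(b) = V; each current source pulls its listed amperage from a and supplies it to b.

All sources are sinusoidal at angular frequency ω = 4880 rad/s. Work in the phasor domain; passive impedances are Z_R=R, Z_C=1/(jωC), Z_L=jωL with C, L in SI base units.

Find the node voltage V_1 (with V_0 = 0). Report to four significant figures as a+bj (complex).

2.650+0.03661j V

Element admittances at ω=4880 rad/s:
  Y(R1) = 0.03311+0.000j S between n0,n2
  Y(C1) = 0.000+0.01801j S between n2,n3
  I1: injects 0.00569 A into n2 (from n0)
  Y(R2) = 0.002532+0.000j S between n3,n0
  Y(R3) = 0.2165+0.000j S between n3,n0
  I2: injects 0.0937 A into n0 (from n3)
  Y(R4) = 0.1513+0.000j S between n2,n3
  Y(R5) = 0.03759+0.000j S between n1,n2
  Y(R6) = 0.06993+0.000j S between n2,n3
  Y(R7) = 0.1299+0.000j S between n0,n1
  Y(R8) = 0.0004673+0.000j S between n0,n2
  V1: constraint V(n1)−V(n2) = 5.33
Assemble and solve the 4×4 MNA system:
  V(n1)=2.650+0.03661j  V(n2)=-2.680+0.03661j  V(n3)=-1.562-0.02733j
  i(V1)=-0.5445-0.004755j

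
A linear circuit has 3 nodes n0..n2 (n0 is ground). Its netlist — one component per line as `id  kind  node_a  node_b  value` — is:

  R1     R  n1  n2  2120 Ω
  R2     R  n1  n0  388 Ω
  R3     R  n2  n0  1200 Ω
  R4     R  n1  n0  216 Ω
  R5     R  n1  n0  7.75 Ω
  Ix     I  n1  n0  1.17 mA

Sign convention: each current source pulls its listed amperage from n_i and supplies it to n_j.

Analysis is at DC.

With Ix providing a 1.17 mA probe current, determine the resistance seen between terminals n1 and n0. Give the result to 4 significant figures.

Apply KCL at each of the 2 non-ground nodes and solve the resulting linear system.
Node n1: branches {R1, R2, R4, R5, Ix} → V_1 = -0.008569
Node n2: branches {R1, R3} → V_2 = -0.003097

R_eq = 7.324 Ω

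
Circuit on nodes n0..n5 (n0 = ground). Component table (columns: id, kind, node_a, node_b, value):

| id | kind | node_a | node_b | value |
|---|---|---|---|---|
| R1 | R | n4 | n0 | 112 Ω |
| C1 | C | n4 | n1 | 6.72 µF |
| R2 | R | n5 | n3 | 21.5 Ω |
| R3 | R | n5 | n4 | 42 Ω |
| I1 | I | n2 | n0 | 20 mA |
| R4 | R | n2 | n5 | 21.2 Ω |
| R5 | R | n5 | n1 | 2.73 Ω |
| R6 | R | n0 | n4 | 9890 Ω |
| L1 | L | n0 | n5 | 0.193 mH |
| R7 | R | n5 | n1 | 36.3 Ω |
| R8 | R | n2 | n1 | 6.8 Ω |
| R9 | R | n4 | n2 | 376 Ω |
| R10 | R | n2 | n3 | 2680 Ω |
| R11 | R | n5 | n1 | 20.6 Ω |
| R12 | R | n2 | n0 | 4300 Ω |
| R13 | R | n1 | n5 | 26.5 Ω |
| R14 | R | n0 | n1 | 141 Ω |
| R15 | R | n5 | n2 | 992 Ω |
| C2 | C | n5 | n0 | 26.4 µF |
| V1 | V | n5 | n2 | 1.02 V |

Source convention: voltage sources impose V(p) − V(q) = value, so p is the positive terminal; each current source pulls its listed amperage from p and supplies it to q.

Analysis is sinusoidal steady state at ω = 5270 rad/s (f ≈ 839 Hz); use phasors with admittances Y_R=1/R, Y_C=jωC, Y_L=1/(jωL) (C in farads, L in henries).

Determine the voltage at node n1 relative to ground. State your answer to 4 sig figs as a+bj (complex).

Apply KCL at each of the 5 non-ground nodes and solve the resulting linear system.
Node n1: branches {C1, R5, R7, R8, R11, R13, R14} → V_1 = -0.2333-0.01520j
Node n2: branches {I1, R4, R8, R9, R10, R12, R15, V1} → V_2 = -1.021-0.01980j
Node n3: branches {R2, R10} → V_3 = -0.009246-0.01980j
Node n4: branches {R1, C1, R3, R6, R9} → V_4 = -0.1549-0.09298j
Node n5: branches {R2, R3, R4, R5, L1, R7, R11, R13, R15, C2, V1} → V_5 = -0.001128-0.01980j
Source currents: i(V1)=-0.1479-0.0004863j

-0.2333-0.01520j V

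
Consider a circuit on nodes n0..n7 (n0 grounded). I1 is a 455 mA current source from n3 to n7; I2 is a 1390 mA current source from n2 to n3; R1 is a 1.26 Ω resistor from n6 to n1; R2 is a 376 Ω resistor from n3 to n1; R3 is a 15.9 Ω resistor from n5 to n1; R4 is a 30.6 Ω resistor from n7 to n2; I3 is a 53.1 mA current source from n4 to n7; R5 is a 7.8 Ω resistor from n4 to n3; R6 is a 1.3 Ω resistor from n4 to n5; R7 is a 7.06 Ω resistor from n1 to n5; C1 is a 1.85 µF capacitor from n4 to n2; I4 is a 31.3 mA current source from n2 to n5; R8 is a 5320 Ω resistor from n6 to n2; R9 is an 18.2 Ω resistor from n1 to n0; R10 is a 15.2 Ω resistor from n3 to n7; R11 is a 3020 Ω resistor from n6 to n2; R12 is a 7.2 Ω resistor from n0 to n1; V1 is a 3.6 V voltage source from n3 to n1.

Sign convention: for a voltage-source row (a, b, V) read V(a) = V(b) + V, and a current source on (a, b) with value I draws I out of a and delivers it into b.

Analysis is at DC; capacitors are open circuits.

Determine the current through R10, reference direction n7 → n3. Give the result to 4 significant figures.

-0.8860 A

Element admittances at DC:
  I1: injects 0.455 A into n7 (from n3)
  I2: injects 1.39 A into n3 (from n2)
  Y(R1) = 0.7937 S between n6,n1
  Y(R2) = 0.002660 S between n3,n1
  Y(R3) = 0.06289 S between n5,n1
  Y(R4) = 0.03268 S between n7,n2
  I3: injects 0.0531 A into n7 (from n4)
  Y(R5) = 0.1282 S between n4,n3
  Y(R6) = 0.7692 S between n4,n5
  Y(R7) = 0.1416 S between n1,n5
  Y(C1) = 0.000 S between n4,n2
  I4: injects 0.0313 A into n5 (from n2)
  Y(R8) = 0.0001880 S between n6,n2
  Y(R9) = 0.05495 S between n1,n0
  Y(R10) = 0.06579 S between n3,n7
  Y(R11) = 0.0003311 S between n6,n2
  Y(R12) = 0.1389 S between n0,n1
  V1: constraint V(n3)−V(n1) = 3.6
Assemble and solve the 8×8 MNA system:
  V(n1)=0.000  V(n2)=-52.52  V(n3)=3.600  V(n4)=1.495  V(n5)=1.213  V(n6)=-0.03433  V(n7)=-9.866
  i(V1)=-0.2304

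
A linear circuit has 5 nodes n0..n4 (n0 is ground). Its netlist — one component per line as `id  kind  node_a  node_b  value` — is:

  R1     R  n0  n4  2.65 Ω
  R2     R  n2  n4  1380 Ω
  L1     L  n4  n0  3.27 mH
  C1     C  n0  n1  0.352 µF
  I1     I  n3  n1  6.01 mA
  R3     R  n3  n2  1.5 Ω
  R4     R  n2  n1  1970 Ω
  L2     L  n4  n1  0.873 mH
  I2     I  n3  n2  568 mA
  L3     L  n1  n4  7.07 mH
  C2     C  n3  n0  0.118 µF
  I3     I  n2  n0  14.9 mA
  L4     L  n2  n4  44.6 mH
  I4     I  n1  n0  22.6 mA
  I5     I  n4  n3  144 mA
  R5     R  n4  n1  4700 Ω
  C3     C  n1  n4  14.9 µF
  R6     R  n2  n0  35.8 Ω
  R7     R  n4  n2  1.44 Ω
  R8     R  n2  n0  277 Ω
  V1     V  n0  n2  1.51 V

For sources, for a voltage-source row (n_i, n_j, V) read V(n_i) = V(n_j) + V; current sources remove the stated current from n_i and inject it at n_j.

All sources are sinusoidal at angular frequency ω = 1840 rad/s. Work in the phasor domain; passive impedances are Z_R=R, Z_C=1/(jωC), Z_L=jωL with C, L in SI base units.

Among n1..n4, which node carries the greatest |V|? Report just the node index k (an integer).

Element admittances at ω=1840 rad/s:
  Y(R1) = 0.3774+0.000j S between n0,n4
  Y(R2) = 0.0007246+0.000j S between n2,n4
  Y(L1) = 0.000-0.1662j S between n4,n0
  Y(C1) = 0.000+0.0006477j S between n0,n1
  I1: injects 0.00601 A into n1 (from n3)
  Y(R3) = 0.6667+0.000j S between n3,n2
  Y(R4) = 0.0005076+0.000j S between n2,n1
  Y(L2) = 0.000-0.6225j S between n4,n1
  I2: injects 0.568 A into n2 (from n3)
  Y(L3) = 0.000-0.07687j S between n1,n4
  Y(C2) = 0.000+0.0002171j S between n3,n0
  I3: injects 0.0149 A into n0 (from n2)
  Y(L4) = 0.000-0.01219j S between n2,n4
  I4: injects 0.0226 A into n0 (from n1)
  I5: injects 0.144 A into n3 (from n4)
  Y(R5) = 0.0002128+0.000j S between n4,n1
  Y(C3) = 0.000+0.02742j S between n1,n4
  Y(R6) = 0.02793+0.000j S between n2,n0
  Y(R7) = 0.6944+0.000j S between n4,n2
  Y(R8) = 0.003610+0.000j S between n2,n0
  V1: constraint V(n0)−V(n2) = 1.51
Assemble and solve the 5×5 MNA system:
  V(n1)=-1.102-0.1904j  V(n2)=-1.510+0.000j  V(n3)=-2.155+0.0007018j  V(n4)=-1.101-0.1653j
  i(V1)=-0.4530+0.1195j

3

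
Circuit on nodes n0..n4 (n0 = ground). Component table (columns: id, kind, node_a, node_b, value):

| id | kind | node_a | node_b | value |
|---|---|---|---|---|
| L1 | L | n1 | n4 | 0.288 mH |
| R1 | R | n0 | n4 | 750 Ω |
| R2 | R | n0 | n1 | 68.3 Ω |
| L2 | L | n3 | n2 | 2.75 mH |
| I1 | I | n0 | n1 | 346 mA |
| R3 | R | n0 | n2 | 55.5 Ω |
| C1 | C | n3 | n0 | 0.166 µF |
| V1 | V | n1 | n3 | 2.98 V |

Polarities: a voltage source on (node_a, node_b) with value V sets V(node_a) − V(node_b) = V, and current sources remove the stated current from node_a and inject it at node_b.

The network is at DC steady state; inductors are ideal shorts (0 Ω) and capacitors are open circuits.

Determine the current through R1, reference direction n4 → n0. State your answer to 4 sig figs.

0.01568 A

MNA unknowns: 4 node voltages V₁..V_4 plus 3 source currents (L1, L2, V1)
L1: row V1−V4=0, i_L1 at 1,4
R1: Y=0.001333 on G[0,4]
R2: Y=0.01464 on G[0,1]
L2: row V3−V2=0, i_L2 at 3,2
I1: z[0]−=0.346, z[1]+=0.346
R3: Y=0.01802 on G[0,2]
C1: Y=0.000 on G[3,0]
V1: row V1−V3=2.98, i_V1 at 1,3
solve → V1=11.76, V2=8.778, V3=8.778, V4=11.76
aux → i_L1=0.01568, i_L2=0.1582, i_V1=0.1582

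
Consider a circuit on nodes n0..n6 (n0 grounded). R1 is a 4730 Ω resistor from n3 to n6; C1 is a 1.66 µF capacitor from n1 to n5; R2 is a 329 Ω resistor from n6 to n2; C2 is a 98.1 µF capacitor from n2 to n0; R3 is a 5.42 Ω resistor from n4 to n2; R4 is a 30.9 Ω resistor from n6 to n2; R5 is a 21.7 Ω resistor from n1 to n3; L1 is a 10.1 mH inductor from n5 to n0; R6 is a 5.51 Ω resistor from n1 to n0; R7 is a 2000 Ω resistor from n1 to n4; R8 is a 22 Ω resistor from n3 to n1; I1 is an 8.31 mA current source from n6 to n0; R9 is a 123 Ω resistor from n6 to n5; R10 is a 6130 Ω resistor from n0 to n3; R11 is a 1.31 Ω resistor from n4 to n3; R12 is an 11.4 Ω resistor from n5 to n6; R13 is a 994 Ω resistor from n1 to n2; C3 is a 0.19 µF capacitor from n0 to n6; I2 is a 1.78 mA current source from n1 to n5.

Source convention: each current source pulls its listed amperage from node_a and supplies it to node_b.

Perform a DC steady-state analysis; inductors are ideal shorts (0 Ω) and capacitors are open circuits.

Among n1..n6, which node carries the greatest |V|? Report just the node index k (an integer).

6

Element admittances at DC:
  Y(R1) = 0.0002114 S between n3,n6
  Y(C1) = 0.000 S between n1,n5
  Y(R2) = 0.003040 S between n6,n2
  Y(C2) = 0.000 S between n2,n0
  Y(R3) = 0.1845 S between n4,n2
  Y(R4) = 0.03236 S between n6,n2
  Y(R5) = 0.04608 S between n1,n3
  L1: short n5↔n0 (DC inductor)
  Y(R6) = 0.1815 S between n1,n0
  Y(R7) = 0.0005000 S between n1,n4
  Y(R8) = 0.04545 S between n3,n1
  I1: injects 0.00831 A into n0 (from n6)
  Y(R9) = 0.008130 S between n6,n5
  Y(R10) = 0.0001631 S between n0,n3
  Y(R11) = 0.7634 S between n4,n3
  Y(R12) = 0.08772 S between n5,n6
  Y(R13) = 0.001006 S between n1,n2
  Y(C3) = 0.000 S between n0,n6
  I2: injects 0.00178 A into n5 (from n1)
Assemble and solve the 7×7 MNA system:
  V(n1)=-0.01671  V(n2)=-0.03832  V(n3)=-0.03007  V(n4)=-0.03167  V(n5)=0.000  V(n6)=-0.07358
  i(L1)=-0.005273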